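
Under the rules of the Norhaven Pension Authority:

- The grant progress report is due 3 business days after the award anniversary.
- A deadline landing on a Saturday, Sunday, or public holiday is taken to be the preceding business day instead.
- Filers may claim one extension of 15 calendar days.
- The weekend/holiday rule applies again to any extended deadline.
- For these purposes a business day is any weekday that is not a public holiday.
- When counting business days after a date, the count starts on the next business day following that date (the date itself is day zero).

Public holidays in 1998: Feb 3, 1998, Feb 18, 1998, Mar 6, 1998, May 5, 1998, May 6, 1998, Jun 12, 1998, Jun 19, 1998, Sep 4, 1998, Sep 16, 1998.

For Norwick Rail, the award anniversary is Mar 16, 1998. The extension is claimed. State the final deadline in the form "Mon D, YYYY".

Apr 3, 1998

3 business days after Mar 16, 1998, excluding weekends and holidays, is Mar 19, 1998.
Mar 19, 1998 is a Thursday and not a listed holiday, so it stands.
Applying the 15-calendar-day extension: Mar 19, 1998 + 15 days = Apr 3, 1998.
Apr 3, 1998 is a Friday and not a listed holiday, so it stands.
The final due date is Apr 3, 1998.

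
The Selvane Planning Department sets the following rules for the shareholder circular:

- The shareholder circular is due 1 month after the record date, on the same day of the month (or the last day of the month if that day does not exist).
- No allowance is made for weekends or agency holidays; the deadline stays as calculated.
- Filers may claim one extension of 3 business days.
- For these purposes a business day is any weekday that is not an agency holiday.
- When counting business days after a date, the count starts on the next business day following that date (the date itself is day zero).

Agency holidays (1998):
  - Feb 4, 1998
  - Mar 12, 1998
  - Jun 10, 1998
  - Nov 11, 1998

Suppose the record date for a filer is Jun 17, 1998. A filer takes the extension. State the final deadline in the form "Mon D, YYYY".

Jul 22, 1998

1 month after Jun 17, 1998, on the same day of the month, is Jul 17, 1998.
Jul 17, 1998 is a Friday; no weekend or holiday adjustment applies.
Applying the 3-business-day extension: 3 business days after Jul 17, 1998 is Jul 22, 1998.
Jul 22, 1998 is a Wednesday; no weekend or holiday adjustment applies.
So the filing is due Jul 22, 1998.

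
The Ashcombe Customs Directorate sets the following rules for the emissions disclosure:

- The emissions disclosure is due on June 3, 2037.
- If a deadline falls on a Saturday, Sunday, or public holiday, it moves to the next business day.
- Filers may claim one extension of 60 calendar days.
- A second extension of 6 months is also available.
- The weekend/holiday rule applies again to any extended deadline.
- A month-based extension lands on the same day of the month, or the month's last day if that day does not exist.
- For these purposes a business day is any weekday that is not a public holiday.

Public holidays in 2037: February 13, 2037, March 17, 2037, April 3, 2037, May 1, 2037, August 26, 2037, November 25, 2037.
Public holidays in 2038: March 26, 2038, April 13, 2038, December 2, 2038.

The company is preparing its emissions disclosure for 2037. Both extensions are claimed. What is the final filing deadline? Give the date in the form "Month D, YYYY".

The statutory due date is June 3, 2037.
June 3, 2037 is a Wednesday and not a listed holiday, so it stands.
The 60-calendar-day extension moves the deadline from June 3, 2037 to August 2, 2037.
August 2, 2037 falls on a Sunday. Rolling to the next business day gives August 3, 2037, a Monday.
Add 6 months to August 3, 2037: February 3, 2038.
February 3, 2038 is a Wednesday and not a listed holiday, so it stands.
So the filing is due February 3, 2038.

February 3, 2038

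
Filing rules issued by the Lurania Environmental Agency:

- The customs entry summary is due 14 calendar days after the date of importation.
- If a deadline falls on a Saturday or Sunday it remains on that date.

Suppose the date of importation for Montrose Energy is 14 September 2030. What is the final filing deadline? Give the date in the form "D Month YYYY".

28 September 2030

From 14 September 2030, 14 calendar days later is 28 September 2030.
28 September 2030 falls on a Saturday. The rules make no weekend/holiday allowance, so it remains 28 September 2030.
Deadline: 28 September 2030.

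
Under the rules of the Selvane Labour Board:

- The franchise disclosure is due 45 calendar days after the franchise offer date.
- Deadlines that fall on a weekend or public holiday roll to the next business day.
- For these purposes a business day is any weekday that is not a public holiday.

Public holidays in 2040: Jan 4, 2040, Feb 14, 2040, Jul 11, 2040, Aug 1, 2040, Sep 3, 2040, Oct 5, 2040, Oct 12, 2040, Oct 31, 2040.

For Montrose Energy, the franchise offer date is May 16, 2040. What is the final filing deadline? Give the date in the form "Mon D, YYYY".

Jul 2, 2040

Adding 45 calendar days to May 16, 2040 gives Jun 30, 2040.
Jun 30, 2040 falls on a Saturday. Rolling to the next business day gives Jul 2, 2040, a Monday.
So the filing is due Jul 2, 2040.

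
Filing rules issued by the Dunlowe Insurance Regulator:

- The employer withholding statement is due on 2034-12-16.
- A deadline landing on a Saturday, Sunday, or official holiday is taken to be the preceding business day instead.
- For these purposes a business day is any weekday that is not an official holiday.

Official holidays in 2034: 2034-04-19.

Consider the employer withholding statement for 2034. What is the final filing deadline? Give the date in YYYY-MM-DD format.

2034-12-15

Start from the fixed due date, 2034-12-16.
2034-12-16 is a Saturday; the preceding business day is 2034-12-15 (Friday).
The final due date is 2034-12-15.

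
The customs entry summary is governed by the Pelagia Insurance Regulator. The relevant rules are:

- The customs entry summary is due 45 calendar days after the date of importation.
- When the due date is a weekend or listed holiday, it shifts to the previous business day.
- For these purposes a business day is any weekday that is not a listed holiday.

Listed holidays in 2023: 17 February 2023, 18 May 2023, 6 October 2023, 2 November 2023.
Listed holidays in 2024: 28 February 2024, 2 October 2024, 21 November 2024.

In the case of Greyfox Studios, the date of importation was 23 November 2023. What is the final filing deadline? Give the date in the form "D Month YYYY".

5 January 2024

From 23 November 2023, 45 calendar days later is 7 January 2024.
7 January 2024 is a Sunday; the preceding business day is 5 January 2024 (Friday).
So the filing is due 5 January 2024.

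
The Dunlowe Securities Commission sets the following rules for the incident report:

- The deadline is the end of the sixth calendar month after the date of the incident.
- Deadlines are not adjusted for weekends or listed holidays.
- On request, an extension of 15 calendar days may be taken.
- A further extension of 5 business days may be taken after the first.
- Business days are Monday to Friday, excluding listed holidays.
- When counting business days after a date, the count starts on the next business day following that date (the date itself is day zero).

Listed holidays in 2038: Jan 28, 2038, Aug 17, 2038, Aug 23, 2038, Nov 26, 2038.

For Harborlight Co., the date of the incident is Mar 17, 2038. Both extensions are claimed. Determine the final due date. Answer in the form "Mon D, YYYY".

6 months after Mar 17, 2038 is September 2038; that month ends on Sep 30, 2038.
No adjustment is made for weekends or holidays, so Sep 30, 2038 stands.
Applying the 15-calendar-day extension: Sep 30, 2038 + 15 days = Oct 15, 2038.
Oct 15, 2038 is a Friday; no weekend or holiday adjustment applies.
The 5-business-day extension runs from Oct 15, 2038 to Oct 22, 2038.
Oct 22, 2038 is a Friday; no weekend or holiday adjustment applies.
The final due date is Oct 22, 2038.

Oct 22, 2038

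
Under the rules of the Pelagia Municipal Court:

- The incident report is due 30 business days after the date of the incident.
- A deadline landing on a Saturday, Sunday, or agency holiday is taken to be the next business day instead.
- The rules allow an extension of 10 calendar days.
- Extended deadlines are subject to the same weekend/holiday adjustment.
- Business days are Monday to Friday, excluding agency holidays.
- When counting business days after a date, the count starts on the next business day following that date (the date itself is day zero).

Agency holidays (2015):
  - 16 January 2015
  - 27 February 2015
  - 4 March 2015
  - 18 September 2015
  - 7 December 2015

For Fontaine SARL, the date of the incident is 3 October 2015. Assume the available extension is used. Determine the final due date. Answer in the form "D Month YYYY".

Starting the day after 3 October 2015 and counting 30 business days lands on 13 November 2015.
13 November 2015 falls on a Friday, which is a business day, so no adjustment is needed.
The 10-calendar-day extension moves the deadline from 13 November 2015 to 23 November 2015.
23 November 2015 is a Monday and not a listed holiday, so it stands.
Final deadline: 23 November 2015.

23 November 2015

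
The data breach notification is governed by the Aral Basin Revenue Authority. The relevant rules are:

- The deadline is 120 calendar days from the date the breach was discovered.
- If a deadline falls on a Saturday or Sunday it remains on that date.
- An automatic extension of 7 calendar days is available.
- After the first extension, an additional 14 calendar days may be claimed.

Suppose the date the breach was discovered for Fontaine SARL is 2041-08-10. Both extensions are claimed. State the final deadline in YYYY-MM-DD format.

2041-12-29

Trigger date 2041-08-10 + 120 calendar days = 2041-12-08.
No adjustment is made for weekends or holidays, so 2041-12-08 stands.
The 7-calendar-day extension moves the deadline from 2041-12-08 to 2041-12-15.
2041-12-15 falls on a Sunday. The rules make no weekend/holiday allowance, so it remains 2041-12-15.
The 14-calendar-day extension moves the deadline from 2041-12-15 to 2041-12-29.
No adjustment is made for weekends or holidays, so 2041-12-29 stands.
So the filing is due 2041-12-29.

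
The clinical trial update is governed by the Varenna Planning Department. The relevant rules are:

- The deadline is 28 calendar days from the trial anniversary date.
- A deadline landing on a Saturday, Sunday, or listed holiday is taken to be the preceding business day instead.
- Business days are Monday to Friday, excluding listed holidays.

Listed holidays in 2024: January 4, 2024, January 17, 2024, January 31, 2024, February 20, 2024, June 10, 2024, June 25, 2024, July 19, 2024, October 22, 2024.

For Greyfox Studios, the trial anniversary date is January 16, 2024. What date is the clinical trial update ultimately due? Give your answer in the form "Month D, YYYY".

Adding 28 calendar days to January 16, 2024 gives February 13, 2024.
February 13, 2024 falls on a Tuesday, which is a business day, so no adjustment is needed.
Final deadline: February 13, 2024.

February 13, 2024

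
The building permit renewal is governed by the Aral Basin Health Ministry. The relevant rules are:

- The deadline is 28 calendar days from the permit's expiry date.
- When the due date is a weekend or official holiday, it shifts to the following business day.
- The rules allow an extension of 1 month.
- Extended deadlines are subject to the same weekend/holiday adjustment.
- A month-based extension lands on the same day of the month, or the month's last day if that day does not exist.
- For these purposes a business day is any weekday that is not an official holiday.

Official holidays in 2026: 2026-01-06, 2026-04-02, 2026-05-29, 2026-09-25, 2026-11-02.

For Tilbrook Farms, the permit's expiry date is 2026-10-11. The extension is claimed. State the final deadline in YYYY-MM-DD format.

2026-12-09

Adding 28 calendar days to 2026-10-11 gives 2026-11-08.
Because 2026-11-08 is a Sunday, the deadline becomes 2026-11-09 (Monday).
The 1 month extension carries 2026-11-09 to 2026-12-09.
2026-12-09 is a Wednesday and not a listed holiday, so it stands.
Final deadline: 2026-12-09.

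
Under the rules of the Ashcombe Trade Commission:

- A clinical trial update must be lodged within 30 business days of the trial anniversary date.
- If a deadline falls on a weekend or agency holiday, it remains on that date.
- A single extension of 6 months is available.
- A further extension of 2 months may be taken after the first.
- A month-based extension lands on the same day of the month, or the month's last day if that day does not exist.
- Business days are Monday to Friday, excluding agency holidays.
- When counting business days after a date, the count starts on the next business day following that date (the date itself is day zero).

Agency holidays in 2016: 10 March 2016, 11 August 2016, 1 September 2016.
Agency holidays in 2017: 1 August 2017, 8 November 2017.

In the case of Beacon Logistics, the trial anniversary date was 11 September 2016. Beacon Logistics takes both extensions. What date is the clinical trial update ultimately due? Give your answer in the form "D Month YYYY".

Starting the day after 11 September 2016 and counting 30 business days lands on 21 October 2016.
No adjustment is made for weekends or holidays, so 21 October 2016 stands.
Applying the 6 months extension: 6 months after 21 October 2016 is 21 April 2017.
21 April 2017 is a Friday; no weekend or holiday adjustment applies.
Add 2 months to 21 April 2017: 21 June 2017.
21 June 2017 is a Wednesday; no weekend or holiday adjustment applies.
Deadline: 21 June 2017.

21 June 2017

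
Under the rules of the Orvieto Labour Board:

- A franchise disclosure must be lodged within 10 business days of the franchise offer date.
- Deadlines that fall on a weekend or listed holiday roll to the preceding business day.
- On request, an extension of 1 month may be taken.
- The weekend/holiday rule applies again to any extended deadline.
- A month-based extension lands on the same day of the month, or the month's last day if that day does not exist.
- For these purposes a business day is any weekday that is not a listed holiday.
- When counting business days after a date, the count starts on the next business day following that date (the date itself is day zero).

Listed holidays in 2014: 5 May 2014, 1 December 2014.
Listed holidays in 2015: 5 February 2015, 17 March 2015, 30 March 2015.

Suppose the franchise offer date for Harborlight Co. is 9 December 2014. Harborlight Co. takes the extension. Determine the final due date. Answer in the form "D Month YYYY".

23 January 2015

10 business days after 9 December 2014, excluding weekends and holidays, is 23 December 2014.
Since 23 December 2014 is a Tuesday and not a holiday, the date is unchanged.
Applying the 1 month extension: 1 month after 23 December 2014 is 23 January 2015.
23 January 2015 is a Friday and not a listed holiday, so it stands.
Deadline: 23 January 2015.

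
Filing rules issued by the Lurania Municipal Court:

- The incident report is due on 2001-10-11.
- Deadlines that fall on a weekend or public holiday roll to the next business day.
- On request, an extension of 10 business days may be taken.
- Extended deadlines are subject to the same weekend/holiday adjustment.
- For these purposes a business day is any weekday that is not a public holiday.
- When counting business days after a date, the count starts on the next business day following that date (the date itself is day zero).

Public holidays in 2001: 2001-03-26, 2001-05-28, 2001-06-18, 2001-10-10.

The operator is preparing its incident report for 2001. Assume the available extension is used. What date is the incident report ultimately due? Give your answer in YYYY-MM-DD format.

2001-10-25

The statutory due date is 2001-10-11.
2001-10-11 (Thursday) is already a business day.
Counting 10 further business days from 2001-10-11 reaches 2001-10-25.
2001-10-25 falls on a Thursday, which is a business day, so no adjustment is needed.
So the filing is due 2001-10-25.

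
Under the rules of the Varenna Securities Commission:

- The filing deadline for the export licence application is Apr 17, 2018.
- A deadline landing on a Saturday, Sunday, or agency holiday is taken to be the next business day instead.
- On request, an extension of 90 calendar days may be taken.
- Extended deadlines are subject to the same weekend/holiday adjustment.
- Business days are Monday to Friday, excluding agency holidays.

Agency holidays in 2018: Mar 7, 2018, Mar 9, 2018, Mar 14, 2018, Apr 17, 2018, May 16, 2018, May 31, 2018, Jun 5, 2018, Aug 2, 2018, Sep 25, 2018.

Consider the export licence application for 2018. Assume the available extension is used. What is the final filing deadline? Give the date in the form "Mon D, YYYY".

Jul 17, 2018

The stated deadline is Apr 17, 2018.
Apr 17, 2018 falls on a listed holiday. Rolling to the next business day gives Apr 18, 2018, a Wednesday.
The 90-calendar-day extension moves the deadline from Apr 18, 2018 to Jul 17, 2018.
Jul 17, 2018 (Tuesday) is already a business day.
So the filing is due Jul 17, 2018.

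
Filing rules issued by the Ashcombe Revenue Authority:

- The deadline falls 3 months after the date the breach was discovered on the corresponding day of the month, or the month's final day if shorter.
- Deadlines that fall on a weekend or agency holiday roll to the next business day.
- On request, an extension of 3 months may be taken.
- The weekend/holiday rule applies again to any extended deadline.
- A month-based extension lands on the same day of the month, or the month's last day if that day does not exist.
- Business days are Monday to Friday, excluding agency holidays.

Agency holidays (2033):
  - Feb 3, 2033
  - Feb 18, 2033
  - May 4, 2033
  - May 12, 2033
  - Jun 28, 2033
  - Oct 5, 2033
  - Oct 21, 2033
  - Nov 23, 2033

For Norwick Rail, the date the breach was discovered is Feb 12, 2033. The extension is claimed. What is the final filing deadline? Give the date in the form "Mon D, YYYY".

3 months from Feb 12, 2033 is May 12, 2033.
May 12, 2033 is a listed holiday, so it moves to the next business day, May 13, 2033 (Friday).
Applying the 3 months extension: 3 months after May 13, 2033 is Aug 13, 2033.
Aug 13, 2033 is a Saturday; the next business day is Aug 15, 2033 (Monday).
Deadline: Aug 15, 2033.

Aug 15, 2033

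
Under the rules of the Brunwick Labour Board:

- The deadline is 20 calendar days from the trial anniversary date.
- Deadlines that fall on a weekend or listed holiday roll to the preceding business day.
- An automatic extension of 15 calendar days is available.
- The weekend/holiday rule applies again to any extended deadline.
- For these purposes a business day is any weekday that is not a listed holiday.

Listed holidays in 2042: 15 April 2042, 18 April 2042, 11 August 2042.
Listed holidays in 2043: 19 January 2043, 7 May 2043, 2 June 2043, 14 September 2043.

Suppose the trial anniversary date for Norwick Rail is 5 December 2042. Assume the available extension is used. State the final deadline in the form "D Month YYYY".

9 January 2043

20 calendar days after 5 December 2042 is 25 December 2042.
25 December 2042 is a Thursday and not a listed holiday, so it stands.
The 15-calendar-day extension moves the deadline from 25 December 2042 to 9 January 2043.
9 January 2043 is a Friday and not a listed holiday, so it stands.
Deadline: 9 January 2043.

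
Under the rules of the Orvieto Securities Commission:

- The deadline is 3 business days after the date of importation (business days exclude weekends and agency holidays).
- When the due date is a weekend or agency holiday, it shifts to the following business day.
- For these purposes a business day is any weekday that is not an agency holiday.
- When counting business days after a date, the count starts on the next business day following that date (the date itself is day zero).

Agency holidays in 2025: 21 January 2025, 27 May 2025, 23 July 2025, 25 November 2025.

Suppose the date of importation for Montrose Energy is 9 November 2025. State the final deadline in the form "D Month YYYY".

Counting 3 business days after 9 November 2025 (skipping weekends and listed holidays) reaches 12 November 2025.
12 November 2025 is a Wednesday and not a listed holiday, so it stands.
The final due date is 12 November 2025.

12 November 2025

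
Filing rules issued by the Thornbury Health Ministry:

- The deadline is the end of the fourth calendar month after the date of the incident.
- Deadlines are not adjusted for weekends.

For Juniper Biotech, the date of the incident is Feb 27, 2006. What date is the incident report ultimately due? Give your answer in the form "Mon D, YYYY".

The fourth month after Feb 27, 2006 is June 2006, whose last day is Jun 30, 2006.
Jun 30, 2006 is a Friday; no weekend or holiday adjustment applies.
Final deadline: Jun 30, 2006.

Jun 30, 2006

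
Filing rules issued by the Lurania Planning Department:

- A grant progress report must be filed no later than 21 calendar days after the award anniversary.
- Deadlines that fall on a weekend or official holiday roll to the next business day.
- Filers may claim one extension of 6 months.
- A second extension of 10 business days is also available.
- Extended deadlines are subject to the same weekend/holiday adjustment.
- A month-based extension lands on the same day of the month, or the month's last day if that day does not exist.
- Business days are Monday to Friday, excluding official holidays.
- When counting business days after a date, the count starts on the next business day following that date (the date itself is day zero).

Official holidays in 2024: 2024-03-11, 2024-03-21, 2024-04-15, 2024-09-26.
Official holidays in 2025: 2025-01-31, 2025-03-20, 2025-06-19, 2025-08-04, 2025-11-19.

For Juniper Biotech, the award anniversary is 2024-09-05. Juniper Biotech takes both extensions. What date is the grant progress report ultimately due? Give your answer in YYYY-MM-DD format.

2025-04-10

From 2024-09-05, 21 calendar days later is 2024-09-26.
2024-09-26 is a listed holiday; the next business day is 2024-09-27 (Friday).
The 6 months extension carries 2024-09-27 to 2025-03-27.
2025-03-27 is a Thursday and not a listed holiday, so it stands.
Applying the 10-business-day extension: 10 business days after 2025-03-27 is 2025-04-10.
2025-04-10 falls on a Thursday, which is a business day, so no adjustment is needed.
Deadline: 2025-04-10.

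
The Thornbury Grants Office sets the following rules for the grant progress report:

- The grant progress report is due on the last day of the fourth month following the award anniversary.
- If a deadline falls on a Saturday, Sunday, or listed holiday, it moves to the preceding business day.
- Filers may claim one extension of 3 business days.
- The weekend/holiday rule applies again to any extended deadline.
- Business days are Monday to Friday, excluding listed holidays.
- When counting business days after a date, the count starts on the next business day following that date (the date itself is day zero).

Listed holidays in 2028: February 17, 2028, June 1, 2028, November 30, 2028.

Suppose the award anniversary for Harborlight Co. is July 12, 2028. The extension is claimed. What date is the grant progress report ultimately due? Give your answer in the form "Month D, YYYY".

December 5, 2028

4 months after July 12, 2028 is November 2028; that month ends on November 30, 2028.
November 30, 2028 is a listed holiday, so it moves to the preceding business day, November 29, 2028 (Wednesday).
Applying the 3-business-day extension: 3 business days after November 29, 2028 is December 5, 2028.
December 5, 2028 falls on a Tuesday, which is a business day, so no adjustment is needed.
Deadline: December 5, 2028.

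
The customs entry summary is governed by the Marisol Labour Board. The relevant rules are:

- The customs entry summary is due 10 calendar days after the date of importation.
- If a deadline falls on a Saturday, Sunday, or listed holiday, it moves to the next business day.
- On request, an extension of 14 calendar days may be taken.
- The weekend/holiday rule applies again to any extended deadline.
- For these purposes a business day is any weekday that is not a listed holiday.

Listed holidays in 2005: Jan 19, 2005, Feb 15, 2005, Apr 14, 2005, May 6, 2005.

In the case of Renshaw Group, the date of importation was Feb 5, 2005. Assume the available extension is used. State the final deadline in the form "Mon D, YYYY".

Mar 2, 2005

From Feb 5, 2005, 10 calendar days later is Feb 15, 2005.
Because Feb 15, 2005 is a listed holiday, the deadline becomes Feb 16, 2005 (Wednesday).
With the 14-day extension, Feb 16, 2005 becomes Mar 2, 2005.
Mar 2, 2005 (Wednesday) is already a business day.
The final due date is Mar 2, 2005.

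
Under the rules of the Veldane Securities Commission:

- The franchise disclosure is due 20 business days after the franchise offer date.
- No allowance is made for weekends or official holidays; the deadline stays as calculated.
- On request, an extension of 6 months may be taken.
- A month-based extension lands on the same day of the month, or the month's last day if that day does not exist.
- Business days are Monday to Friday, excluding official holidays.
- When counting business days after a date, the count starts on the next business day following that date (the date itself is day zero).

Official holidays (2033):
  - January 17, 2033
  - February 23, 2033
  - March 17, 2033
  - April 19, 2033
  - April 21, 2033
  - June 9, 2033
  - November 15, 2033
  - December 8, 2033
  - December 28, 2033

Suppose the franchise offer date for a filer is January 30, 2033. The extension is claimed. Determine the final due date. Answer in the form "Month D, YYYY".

20 business days after January 30, 2033, excluding weekends and holidays, is February 28, 2033.
No adjustment is made for weekends or holidays, so February 28, 2033 stands.
The 6 months extension carries February 28, 2033 to August 28, 2033.
August 28, 2033 is a Sunday; no weekend or holiday adjustment applies.
Final deadline: August 28, 2033.

August 28, 2033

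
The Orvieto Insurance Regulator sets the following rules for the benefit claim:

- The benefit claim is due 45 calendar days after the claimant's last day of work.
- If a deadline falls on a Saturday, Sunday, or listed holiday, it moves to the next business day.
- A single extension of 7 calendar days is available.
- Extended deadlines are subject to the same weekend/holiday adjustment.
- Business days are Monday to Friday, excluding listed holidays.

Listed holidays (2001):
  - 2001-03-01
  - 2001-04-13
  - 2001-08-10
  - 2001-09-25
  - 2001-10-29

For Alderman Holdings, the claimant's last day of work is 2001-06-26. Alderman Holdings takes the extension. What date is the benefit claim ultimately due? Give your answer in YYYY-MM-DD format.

45 calendar days after 2001-06-26 is 2001-08-10.
2001-08-10 is a listed holiday; the next business day is 2001-08-13 (Monday).
The 7-calendar-day extension moves the deadline from 2001-08-13 to 2001-08-20.
2001-08-20 is a Monday and not a listed holiday, so it stands.
The final due date is 2001-08-20.

2001-08-20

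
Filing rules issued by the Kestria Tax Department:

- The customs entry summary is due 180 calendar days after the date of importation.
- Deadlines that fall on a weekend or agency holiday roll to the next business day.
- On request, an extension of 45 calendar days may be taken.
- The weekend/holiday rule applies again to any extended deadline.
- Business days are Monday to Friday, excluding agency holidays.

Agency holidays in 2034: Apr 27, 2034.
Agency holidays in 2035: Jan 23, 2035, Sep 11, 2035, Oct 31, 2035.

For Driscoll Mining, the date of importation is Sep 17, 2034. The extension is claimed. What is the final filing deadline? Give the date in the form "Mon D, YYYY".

Apr 30, 2035

Trigger date Sep 17, 2034 + 180 calendar days = Mar 16, 2035.
Since Mar 16, 2035 is a Friday and not a holiday, the date is unchanged.
The 45-calendar-day extension moves the deadline from Mar 16, 2035 to Apr 30, 2035.
Apr 30, 2035 falls on a Monday, which is a business day, so no adjustment is needed.
The final due date is Apr 30, 2035.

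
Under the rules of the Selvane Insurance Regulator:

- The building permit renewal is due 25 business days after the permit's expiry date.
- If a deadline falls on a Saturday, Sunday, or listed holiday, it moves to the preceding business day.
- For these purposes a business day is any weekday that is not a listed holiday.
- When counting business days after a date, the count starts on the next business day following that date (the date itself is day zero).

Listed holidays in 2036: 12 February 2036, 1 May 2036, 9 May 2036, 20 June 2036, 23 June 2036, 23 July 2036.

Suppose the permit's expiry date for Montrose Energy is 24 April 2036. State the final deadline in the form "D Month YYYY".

Counting 25 business days after 24 April 2036 (skipping weekends and listed holidays) reaches 2 June 2036.
2 June 2036 (Monday) is already a business day.
The final due date is 2 June 2036.

2 June 2036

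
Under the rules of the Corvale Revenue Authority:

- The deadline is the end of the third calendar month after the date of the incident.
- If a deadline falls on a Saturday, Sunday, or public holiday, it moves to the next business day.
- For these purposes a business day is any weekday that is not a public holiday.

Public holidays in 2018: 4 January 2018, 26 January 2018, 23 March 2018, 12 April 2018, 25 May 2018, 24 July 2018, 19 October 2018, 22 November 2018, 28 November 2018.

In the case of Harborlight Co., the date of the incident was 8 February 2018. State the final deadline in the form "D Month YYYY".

The third month after 8 February 2018 is May 2018, whose last day is 31 May 2018.
31 May 2018 (Thursday) is already a business day.
The final due date is 31 May 2018.

31 May 2018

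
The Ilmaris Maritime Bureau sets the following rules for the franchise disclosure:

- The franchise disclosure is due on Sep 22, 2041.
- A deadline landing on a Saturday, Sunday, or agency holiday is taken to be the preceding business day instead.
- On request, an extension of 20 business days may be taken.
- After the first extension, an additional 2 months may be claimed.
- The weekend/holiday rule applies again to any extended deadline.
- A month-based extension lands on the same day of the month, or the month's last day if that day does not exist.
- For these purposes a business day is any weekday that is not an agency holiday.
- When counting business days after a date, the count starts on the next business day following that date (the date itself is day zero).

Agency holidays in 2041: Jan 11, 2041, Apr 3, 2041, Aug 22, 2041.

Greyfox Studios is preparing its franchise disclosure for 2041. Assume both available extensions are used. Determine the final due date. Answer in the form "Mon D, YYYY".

Dec 18, 2041

The stated deadline is Sep 22, 2041.
Sep 22, 2041 is a Sunday, so it moves to the preceding business day, Sep 20, 2041 (Friday).
The 20-business-day extension runs from Sep 20, 2041 to Oct 18, 2041.
Oct 18, 2041 (Friday) is already a business day.
Add 2 months to Oct 18, 2041: Dec 18, 2041.
Since Dec 18, 2041 is a Wednesday and not a holiday, the date is unchanged.
Final deadline: Dec 18, 2041.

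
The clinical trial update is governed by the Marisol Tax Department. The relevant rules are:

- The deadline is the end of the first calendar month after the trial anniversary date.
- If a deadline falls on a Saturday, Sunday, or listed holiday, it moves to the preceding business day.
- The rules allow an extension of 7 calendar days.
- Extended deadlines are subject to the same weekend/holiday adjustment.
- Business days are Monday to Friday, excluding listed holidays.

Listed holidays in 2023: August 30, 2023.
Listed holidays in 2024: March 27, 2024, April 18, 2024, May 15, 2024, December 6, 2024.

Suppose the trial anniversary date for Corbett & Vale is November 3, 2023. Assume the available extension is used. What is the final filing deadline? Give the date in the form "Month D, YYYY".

January 5, 2024

1 month after November 3, 2023 falls in December 2023; the last day of that month is December 31, 2023.
December 31, 2023 is a Sunday, so it moves to the preceding business day, December 29, 2023 (Friday).
With the 7-day extension, December 29, 2023 becomes January 5, 2024.
January 5, 2024 falls on a Friday, which is a business day, so no adjustment is needed.
The final due date is January 5, 2024.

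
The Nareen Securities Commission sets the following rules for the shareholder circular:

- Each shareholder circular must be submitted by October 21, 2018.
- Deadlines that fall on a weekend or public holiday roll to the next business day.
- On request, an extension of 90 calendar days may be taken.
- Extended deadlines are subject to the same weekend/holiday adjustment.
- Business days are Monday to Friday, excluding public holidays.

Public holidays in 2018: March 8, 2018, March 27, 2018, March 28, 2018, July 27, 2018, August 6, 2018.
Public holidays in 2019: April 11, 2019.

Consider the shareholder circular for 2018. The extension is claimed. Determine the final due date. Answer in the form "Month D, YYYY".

January 21, 2019

Start from the fixed due date, October 21, 2018.
October 21, 2018 is a Sunday, so it moves to the next business day, October 22, 2018 (Monday).
With the 90-day extension, October 22, 2018 becomes January 20, 2019.
Because January 20, 2019 is a Sunday, the deadline becomes January 21, 2019 (Monday).
The final due date is January 21, 2019.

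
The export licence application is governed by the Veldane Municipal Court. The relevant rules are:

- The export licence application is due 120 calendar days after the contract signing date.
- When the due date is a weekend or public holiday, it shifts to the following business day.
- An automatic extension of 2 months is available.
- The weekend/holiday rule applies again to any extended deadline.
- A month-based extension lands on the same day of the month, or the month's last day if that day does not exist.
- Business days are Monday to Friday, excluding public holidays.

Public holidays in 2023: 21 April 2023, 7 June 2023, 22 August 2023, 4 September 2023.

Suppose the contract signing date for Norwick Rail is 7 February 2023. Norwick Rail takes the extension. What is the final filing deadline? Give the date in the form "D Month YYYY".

8 August 2023

Adding 120 calendar days to 7 February 2023 gives 7 June 2023.
Because 7 June 2023 is a listed holiday, the deadline becomes 8 June 2023 (Thursday).
Applying the 2 months extension: 2 months after 8 June 2023 is 8 August 2023.
8 August 2023 (Tuesday) is already a business day.
Final deadline: 8 August 2023.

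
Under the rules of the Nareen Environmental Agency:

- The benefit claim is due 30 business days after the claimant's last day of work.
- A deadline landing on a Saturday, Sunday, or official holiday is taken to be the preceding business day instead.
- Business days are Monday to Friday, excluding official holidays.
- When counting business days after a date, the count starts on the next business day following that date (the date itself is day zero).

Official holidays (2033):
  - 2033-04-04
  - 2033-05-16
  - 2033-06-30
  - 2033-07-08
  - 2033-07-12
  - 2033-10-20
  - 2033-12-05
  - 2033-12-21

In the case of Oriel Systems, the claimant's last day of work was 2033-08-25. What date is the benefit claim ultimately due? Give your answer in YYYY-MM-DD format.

2033-10-06

Starting the day after 2033-08-25 and counting 30 business days lands on 2033-10-06.
2033-10-06 (Thursday) is already a business day.
The final due date is 2033-10-06.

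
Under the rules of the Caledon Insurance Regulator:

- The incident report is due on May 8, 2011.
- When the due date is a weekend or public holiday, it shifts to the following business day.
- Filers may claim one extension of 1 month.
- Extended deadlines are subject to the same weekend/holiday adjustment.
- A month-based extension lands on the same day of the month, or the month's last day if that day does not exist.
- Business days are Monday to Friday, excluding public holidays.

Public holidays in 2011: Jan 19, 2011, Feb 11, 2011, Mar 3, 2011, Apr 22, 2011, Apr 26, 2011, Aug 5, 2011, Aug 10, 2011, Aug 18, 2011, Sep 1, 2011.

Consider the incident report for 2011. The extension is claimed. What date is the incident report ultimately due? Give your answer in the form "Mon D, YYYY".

Jun 9, 2011

The stated deadline is May 8, 2011.
May 8, 2011 is a Sunday; the next business day is May 9, 2011 (Monday).
The 1 month extension carries May 9, 2011 to Jun 9, 2011.
Jun 9, 2011 falls on a Thursday, which is a business day, so no adjustment is needed.
So the filing is due Jun 9, 2011.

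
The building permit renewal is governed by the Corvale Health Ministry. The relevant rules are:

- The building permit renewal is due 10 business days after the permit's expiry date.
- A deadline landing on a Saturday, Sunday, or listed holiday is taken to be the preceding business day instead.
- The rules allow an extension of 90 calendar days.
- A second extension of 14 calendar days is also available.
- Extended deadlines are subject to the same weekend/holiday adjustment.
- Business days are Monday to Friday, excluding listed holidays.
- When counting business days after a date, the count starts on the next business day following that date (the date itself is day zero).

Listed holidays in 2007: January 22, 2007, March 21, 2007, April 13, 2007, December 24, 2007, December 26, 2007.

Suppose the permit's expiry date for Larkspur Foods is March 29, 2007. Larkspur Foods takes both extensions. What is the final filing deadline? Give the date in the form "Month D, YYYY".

Starting the day after March 29, 2007 and counting 10 business days lands on April 12, 2007.
April 12, 2007 falls on a Thursday, which is a business day, so no adjustment is needed.
The 90-calendar-day extension moves the deadline from April 12, 2007 to July 11, 2007.
July 11, 2007 falls on a Wednesday, which is a business day, so no adjustment is needed.
Add the 14 calendar-day extension to July 11, 2007: July 25, 2007.
July 25, 2007 (Wednesday) is already a business day.
The final due date is July 25, 2007.

July 25, 2007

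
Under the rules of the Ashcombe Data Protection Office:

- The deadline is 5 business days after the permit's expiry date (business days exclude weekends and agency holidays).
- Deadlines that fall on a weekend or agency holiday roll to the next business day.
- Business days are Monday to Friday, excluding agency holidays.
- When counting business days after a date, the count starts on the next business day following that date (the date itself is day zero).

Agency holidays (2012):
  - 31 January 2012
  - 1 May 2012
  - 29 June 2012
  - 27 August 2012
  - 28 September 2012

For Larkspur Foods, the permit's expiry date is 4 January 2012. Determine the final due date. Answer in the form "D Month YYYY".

11 January 2012

5 business days after 4 January 2012, excluding weekends and holidays, is 11 January 2012.
11 January 2012 falls on a Wednesday, which is a business day, so no adjustment is needed.
The final due date is 11 January 2012.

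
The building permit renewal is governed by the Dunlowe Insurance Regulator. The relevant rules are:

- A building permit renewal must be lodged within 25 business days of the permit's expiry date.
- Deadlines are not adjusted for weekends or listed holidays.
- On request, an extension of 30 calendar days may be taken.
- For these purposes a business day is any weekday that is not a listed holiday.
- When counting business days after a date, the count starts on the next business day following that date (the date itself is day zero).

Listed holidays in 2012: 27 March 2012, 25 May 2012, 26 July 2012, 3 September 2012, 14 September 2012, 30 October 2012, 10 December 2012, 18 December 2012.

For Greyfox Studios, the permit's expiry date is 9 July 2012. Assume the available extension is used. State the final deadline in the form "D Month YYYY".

25 business days after 9 July 2012, excluding weekends and holidays, is 14 August 2012.
14 August 2012 is a Tuesday; no weekend or holiday adjustment applies.
Applying the 30-calendar-day extension: 14 August 2012 + 30 days = 13 September 2012.
No adjustment is made for weekends or holidays, so 13 September 2012 stands.
The final due date is 13 September 2012.

13 September 2012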